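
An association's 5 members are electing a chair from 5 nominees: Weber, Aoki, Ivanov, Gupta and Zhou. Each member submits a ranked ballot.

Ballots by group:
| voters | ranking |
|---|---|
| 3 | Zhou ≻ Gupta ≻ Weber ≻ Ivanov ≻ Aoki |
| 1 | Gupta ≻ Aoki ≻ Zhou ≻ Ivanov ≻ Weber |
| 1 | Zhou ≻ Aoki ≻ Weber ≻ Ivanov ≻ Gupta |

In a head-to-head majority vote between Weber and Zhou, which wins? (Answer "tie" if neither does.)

Zhou

No ballot ranks Weber above Zhou: 0.
Ballots ranking Zhou above Weber: 5 − 0 = 5.
Zhou wins the head-to-head 5–0.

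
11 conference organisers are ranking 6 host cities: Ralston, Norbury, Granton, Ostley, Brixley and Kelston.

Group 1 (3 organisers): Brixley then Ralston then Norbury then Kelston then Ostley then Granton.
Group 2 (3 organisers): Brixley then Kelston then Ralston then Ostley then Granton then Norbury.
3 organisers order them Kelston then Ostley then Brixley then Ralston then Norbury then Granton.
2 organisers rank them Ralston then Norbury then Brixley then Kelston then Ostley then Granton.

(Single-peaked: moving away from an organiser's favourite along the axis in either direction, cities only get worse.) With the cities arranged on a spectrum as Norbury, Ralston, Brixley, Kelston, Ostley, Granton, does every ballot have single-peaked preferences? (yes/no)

Axis positions: Norbury=1, Ralston=2, Brixley=3, Kelston=4, Ostley=5, Granton=6.
Group 1 (peak Brixley at position 3): ranking walks positions 3-2-1-4-5-6, expanding outward from the peak — single-peaked.
Group 2 (peak Brixley at position 3): ranking walks positions 3-4-2-5-6-1, expanding outward from the peak — single-peaked.
Group 3 (peak Kelston at position 4): ranking walks positions 4-5-3-2-1-6, expanding outward from the peak — single-peaked.
Group 4 (peak Ralston at position 2): ranking walks positions 2-1-3-4-5-6, expanding outward from the peak — single-peaked.
Every ranking is single-peaked on this axis.

yes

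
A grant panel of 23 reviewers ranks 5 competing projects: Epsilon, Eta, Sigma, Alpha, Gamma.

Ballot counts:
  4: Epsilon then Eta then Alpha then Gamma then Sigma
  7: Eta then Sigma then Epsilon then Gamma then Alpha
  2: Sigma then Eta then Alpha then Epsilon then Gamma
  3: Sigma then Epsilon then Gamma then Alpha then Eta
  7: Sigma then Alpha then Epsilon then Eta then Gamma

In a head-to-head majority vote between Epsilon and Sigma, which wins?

Ballots ranking Epsilon above Sigma: 4.
Ballots ranking Sigma above Epsilon: 23 − 4 = 19.
Sigma wins the head-to-head 19–4.

Sigma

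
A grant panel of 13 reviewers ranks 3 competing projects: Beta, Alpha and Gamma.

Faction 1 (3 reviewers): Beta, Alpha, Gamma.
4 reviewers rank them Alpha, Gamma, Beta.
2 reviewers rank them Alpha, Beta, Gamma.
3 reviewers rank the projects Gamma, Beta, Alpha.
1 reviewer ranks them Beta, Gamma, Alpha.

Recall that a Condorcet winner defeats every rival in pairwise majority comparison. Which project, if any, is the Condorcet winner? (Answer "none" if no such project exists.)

none

Pairwise majorities:
Beta vs Alpha: 3+3+1 = 7 for Beta, 6 for Alpha — Beta by 7–6.
Beta vs Gamma: Beta preferred on 3+2+1 = 6 ballots; Gamma wins 7–6.
Alpha vs Gamma: Alpha is ranked higher on 3+4+2 = 9 ballots, Gamma on 4. Alpha wins 9–4.
Every project loses at least once (Beta loses to Gamma; Alpha loses to Beta; Gamma loses to Alpha). The majority relation contains the cycle Beta > Alpha > Gamma > Beta, so there is no Condorcet winner.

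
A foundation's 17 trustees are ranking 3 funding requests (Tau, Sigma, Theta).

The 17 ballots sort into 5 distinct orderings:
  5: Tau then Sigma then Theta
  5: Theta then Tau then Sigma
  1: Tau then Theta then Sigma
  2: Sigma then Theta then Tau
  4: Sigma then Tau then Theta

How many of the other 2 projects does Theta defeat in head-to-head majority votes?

0

Theta against each rival (17 reviewers):
Theta–Tau: Tau 10–7.
Theta vs Sigma: Theta preferred on 5+1 = 6 ballots; Sigma wins 11–6.
Theta beats no one; loses to Tau, Sigma — 0 pairwise wins.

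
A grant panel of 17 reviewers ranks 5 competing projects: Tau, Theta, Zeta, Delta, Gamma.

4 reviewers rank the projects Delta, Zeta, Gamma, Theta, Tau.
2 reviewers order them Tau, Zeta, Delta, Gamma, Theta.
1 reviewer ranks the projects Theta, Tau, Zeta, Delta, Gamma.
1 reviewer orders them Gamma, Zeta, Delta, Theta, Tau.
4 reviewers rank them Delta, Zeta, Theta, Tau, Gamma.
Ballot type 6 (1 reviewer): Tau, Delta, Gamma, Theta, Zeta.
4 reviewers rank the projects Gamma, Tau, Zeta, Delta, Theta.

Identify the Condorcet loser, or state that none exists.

Tau

Head-to-head results (17 reviewers):
Tau vs Theta: Tau preferred on 2+1+4 = 7 ballots; Theta wins 10–7.
Tau vs Zeta: 2+1+1+4 = 8 for Tau, 9 for Zeta — Zeta by 9–8.
Tau vs Delta: 2+1+1+4 = 8 for Tau, 9 for Delta — Delta by 9–8.
Tau vs Gamma: 2+1+4+1 = 8 for Tau, 9 for Gamma — Gamma by 9–8.
Theta vs Zeta: Theta preferred on 1+1 = 2 ballots; Zeta wins 15–2.
Theta vs Delta: Theta is ranked higher on 1 ballot, Delta on 16. Delta wins 16–1.
Theta vs Gamma: 1+4 = 5 for Theta, 12 for Gamma — Gamma by 12–5.
Zeta vs Delta: Delta wins 9–8.
Zeta vs Gamma: Zeta preferred on 4+2+1+4 = 11 ballots; Zeta wins 11–6.
Delta vs Gamma: Delta wins 12–5.
Only Tau has no wins; Tau is the Condorcet loser.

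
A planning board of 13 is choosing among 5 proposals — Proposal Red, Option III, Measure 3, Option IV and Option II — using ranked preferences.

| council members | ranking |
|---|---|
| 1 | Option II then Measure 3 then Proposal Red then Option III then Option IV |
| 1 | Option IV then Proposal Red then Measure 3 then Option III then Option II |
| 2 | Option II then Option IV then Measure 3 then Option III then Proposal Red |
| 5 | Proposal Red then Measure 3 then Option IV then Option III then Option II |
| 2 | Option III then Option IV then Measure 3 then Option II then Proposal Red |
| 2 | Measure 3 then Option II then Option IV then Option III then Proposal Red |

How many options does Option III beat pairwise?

Option III against each rival (13 council members):
Option III–Proposal Red: Proposal Red 7–6.
Option III vs Measure 3: Option III preferred on 2 ballots; Measure 3 wins 11–2.
Option III vs Option IV: 3 to 10, Option IV.
Option III vs Option II: 1+5+2 = 8 for Option III, 5 for Option II — Option III by 8–5.
Option III beats Option II; loses to Proposal Red, Measure 3, Option IV — 1 pairwise win.

1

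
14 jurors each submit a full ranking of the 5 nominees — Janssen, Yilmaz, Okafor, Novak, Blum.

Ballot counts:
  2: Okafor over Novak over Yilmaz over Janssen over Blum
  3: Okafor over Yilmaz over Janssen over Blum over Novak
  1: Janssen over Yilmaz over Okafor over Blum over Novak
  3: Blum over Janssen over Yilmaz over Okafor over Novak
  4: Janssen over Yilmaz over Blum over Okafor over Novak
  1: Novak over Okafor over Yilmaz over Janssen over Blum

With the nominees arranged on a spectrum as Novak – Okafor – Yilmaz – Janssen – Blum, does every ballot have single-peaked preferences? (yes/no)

yes

Axis positions: Novak=1, Okafor=2, Yilmaz=3, Janssen=4, Blum=5.
Type 1 (peak Okafor at position 2): ranking walks positions 2-1-3-4-5, expanding outward from the peak — single-peaked.
Type 2 (peak Okafor at position 2): ranking walks positions 2-3-4-5-1, expanding outward from the peak — single-peaked.
Type 3 (peak Janssen at position 4): ranking walks positions 4-3-2-5-1, expanding outward from the peak — single-peaked.
Type 4 (peak Blum at position 5): ranking walks positions 5-4-3-2-1, expanding outward from the peak — single-peaked.
Type 5 (peak Janssen at position 4): ranking walks positions 4-3-5-2-1, expanding outward from the peak — single-peaked.
Type 6 (peak Novak at position 1): ranking walks positions 1-2-3-4-5, expanding outward from the peak — single-peaked.
Every ranking is single-peaked on this axis.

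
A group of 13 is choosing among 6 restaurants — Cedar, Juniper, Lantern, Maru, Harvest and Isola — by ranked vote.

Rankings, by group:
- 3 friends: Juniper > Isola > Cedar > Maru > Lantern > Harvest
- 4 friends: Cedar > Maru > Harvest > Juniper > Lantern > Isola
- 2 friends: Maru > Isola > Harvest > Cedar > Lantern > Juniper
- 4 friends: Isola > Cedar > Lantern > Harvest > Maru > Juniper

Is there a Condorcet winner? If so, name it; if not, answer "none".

none

Pairwise majorities:
Cedar vs Juniper: Cedar, 10–3.
Cedar vs Lantern: Cedar, 13–0.
Cedar vs Maru: Cedar is ranked higher on 3+4+4 = 11 ballots, Maru on 2. Cedar wins 11–2.
Cedar vs Harvest: 3+4+4 = 11 for Cedar, 2 for Harvest — Cedar by 11–2.
Cedar vs Isola: 4 for Cedar, 9 for Isola — Isola by 9–4.
Juniper vs Lantern: 7 to 6, Juniper.
Juniper vs Maru: Maru wins 10–3.
Juniper–Harvest: Harvest 10–3.
Juniper vs Isola: 3+4 = 7 for Juniper, 6 for Isola — Juniper by 7–6.
Lantern vs Maru: Lantern is ranked higher on 4 ballots, Maru on 9. Maru wins 9–4.
Lantern vs Harvest: Lantern, 7–6.
Lantern vs Isola: 4 for Lantern, 9 for Isola — Isola by 9–4.
Maru vs Harvest: Maru is ranked higher on 3+4+2 = 9 ballots, Harvest on 4. Maru wins 9–4.
Maru vs Isola: Isola, 7–6.
Harvest vs Isola: Harvest is ranked higher on 4 ballots, Isola on 9. Isola wins 9–4.
Each restaurant drops at least one matchup (Cedar loses to Isola; Juniper loses to Cedar; Lantern loses to Cedar; Maru loses to Cedar; Harvest loses to Cedar; Isola loses to Juniper); the cycle Cedar > Juniper > Isola > Cedar rules out a Condorcet winner.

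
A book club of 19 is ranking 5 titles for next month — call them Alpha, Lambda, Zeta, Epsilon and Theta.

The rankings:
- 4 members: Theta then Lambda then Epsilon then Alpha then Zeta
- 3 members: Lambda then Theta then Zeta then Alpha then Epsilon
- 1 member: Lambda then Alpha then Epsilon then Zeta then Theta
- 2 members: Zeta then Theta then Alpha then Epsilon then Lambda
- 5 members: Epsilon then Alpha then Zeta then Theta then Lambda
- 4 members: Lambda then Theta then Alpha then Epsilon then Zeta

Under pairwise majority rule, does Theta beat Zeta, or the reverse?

Ballots ranking Theta above Zeta: 4 + 3 + 4 = 11.
Ballots ranking Zeta above Theta: 19 − 11 = 8.
Theta wins the head-to-head 11–8.

Theta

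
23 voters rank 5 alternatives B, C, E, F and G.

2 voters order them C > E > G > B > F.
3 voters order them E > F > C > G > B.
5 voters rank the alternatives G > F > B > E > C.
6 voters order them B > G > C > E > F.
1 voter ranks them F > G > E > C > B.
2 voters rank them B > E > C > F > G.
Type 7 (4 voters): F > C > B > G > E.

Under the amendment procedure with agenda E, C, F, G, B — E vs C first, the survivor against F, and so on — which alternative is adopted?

B

Round 1: E vs C — 11–12, C advances.
Round 2: C vs F — 10–13, F advances.
Round 3: F vs G — 10–13, G advances.
Round 4: G vs B — 11–12, B advances.
The agenda winner is B.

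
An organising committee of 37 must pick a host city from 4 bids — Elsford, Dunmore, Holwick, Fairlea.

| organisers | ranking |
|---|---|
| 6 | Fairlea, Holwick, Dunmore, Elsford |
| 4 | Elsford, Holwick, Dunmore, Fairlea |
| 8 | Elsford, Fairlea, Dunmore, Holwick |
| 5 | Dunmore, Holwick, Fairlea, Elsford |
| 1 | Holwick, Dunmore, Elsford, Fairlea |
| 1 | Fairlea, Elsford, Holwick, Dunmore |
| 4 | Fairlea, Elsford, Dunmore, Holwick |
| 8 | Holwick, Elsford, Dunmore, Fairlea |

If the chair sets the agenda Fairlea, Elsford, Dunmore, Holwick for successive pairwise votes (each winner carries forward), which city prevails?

Holwick

Round 1: Fairlea vs Elsford — 16–21, Elsford advances.
Round 2: Elsford vs Dunmore — 25–12, Elsford advances.
Round 3: Elsford vs Holwick — 17–20, Holwick advances.
Holwick survives the agenda.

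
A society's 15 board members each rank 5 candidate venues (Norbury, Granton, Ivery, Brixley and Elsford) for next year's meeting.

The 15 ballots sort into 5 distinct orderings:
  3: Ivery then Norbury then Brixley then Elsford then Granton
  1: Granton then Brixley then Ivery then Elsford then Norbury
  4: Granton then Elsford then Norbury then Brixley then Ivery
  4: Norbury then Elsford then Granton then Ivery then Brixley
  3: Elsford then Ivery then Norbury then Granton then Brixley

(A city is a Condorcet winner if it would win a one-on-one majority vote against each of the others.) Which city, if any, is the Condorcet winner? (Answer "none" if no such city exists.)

Pairwise majorities:
Norbury–Granton: Norbury 10–5.
Norbury vs Ivery: Norbury, 8–7.
Norbury vs Brixley: Norbury, 14–1.
Norbury–Elsford: Elsford 8–7.
Granton vs Ivery: 9 to 6, Granton.
Granton vs Brixley: Granton is ranked higher on 1+4+4+3 = 12 ballots, Brixley on 3. Granton wins 12–3.
Granton vs Elsford: 5 to 10, Elsford.
Ivery–Brixley: Ivery 10–5.
Ivery vs Elsford: Elsford wins 11–4.
Brixley vs Elsford: Elsford wins 11–4.
Elsford wins every pairwise contest, so Elsford is the Condorcet winner.

Elsford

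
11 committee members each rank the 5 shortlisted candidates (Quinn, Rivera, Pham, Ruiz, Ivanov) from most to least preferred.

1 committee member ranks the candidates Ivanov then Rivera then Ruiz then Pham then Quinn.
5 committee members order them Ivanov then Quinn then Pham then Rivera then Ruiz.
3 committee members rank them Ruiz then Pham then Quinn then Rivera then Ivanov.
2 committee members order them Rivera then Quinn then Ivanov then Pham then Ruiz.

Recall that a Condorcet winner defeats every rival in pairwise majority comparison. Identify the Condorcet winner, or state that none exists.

Check each pair by majority over 11 ballots:
Quinn vs Rivera: 8 to 3, Quinn.
Quinn vs Pham: 5+2 = 7 for Quinn, 4 for Pham — Quinn by 7–4.
Quinn vs Ruiz: 5+2 = 7 for Quinn, 4 for Ruiz — Quinn by 7–4.
Quinn vs Ivanov: 3+2 = 5 for Quinn, 6 for Ivanov — Ivanov by 6–5.
Rivera vs Pham: Rivera preferred on 1+2 = 3 ballots; Pham wins 8–3.
Rivera vs Ruiz: 1+5+2 = 8 for Rivera, 3 for Ruiz — Rivera by 8–3.
Rivera vs Ivanov: Rivera is ranked higher on 3+2 = 5 ballots, Ivanov on 6. Ivanov wins 6–5.
Pham vs Ruiz: Pham preferred on 5+2 = 7 ballots; Pham wins 7–4.
Pham vs Ivanov: Pham preferred on 3 ballots; Ivanov wins 8–3.
Ruiz vs Ivanov: Ruiz preferred on 3 ballots; Ivanov wins 8–3.
Ivanov defeats every rival head-to-head and is the Condorcet winner.

Ivanov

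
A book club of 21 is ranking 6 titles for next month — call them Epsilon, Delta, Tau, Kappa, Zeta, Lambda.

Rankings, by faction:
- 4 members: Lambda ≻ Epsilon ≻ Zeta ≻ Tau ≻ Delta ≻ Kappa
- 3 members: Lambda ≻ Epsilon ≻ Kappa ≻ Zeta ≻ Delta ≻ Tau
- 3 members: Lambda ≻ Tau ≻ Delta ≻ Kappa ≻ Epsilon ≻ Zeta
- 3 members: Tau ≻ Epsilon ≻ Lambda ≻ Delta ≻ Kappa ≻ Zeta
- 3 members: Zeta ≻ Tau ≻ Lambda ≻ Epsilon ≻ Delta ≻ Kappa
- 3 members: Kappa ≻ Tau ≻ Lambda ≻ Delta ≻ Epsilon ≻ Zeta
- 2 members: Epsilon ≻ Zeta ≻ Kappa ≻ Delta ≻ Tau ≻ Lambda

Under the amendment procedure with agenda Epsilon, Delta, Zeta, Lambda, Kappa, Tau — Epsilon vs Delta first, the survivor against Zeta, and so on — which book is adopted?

Round 1: Epsilon vs Delta — 15–6, Epsilon advances.
Round 2: Epsilon vs Zeta — 18–3, Epsilon advances.
Round 3: Epsilon vs Lambda — 5–16, Lambda advances.
Round 4: Lambda vs Kappa — 16–5, Lambda advances.
Round 5: Lambda vs Tau — 10–11, Tau advances.
Tau survives the agenda.

Tau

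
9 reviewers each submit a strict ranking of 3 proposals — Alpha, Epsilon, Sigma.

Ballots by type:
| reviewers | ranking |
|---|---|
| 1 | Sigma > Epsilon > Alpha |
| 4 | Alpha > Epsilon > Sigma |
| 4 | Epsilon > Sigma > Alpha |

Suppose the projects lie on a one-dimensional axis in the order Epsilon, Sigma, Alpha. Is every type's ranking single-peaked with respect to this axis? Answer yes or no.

Axis positions: Epsilon=1, Sigma=2, Alpha=3.
Type 1 (peak Sigma at position 2): ranking walks positions 2-1-3, expanding outward from the peak — single-peaked.
Type 2: ranking walks positions 3-1-2; Epsilon is ranked above Sigma even though Sigma lies between Epsilon and the peak Alpha on the axis — preferences dip and rise again. Not single-peaked.
Type 3 (peak Epsilon at position 1): ranking walks positions 1-2-3, expanding outward from the peak — single-peaked.
Type 2 violates single-peakedness, so the profile is not single-peaked on this axis.

no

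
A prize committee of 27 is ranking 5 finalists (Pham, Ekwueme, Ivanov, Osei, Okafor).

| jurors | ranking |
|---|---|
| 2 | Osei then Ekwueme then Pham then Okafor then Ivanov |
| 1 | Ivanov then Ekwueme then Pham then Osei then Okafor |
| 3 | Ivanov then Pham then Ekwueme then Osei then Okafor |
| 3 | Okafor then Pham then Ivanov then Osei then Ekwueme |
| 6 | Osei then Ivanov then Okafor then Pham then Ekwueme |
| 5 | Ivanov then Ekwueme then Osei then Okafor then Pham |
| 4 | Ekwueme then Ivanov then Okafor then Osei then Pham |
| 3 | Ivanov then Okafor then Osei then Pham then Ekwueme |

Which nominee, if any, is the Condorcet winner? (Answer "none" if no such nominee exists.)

Pairwise majorities:
Pham vs Ekwueme: Pham is ranked higher on 3+3+6+3 = 15 ballots, Ekwueme on 12. Pham wins 15–12.
Pham vs Ivanov: Pham preferred on 2+3 = 5 ballots; Ivanov wins 22–5.
Pham vs Osei: 7 to 20, Osei.
Pham vs Okafor: 2+1+3 = 6 for Pham, 21 for Okafor — Okafor by 21–6.
Ekwueme vs Ivanov: 6 to 21, Ivanov.
Ekwueme vs Osei: 13 to 14, Osei.
Ekwueme vs Okafor: Ekwueme preferred on 2+1+3+5+4 = 15 ballots; Ekwueme wins 15–12.
Ivanov vs Osei: Ivanov is ranked higher on 1+3+3+5+4+3 = 19 ballots, Osei on 8. Ivanov wins 19–8.
Ivanov vs Okafor: Ivanov preferred on 1+3+6+5+4+3 = 22 ballots; Ivanov wins 22–5.
Osei vs Okafor: 2+1+3+6+5 = 17 for Osei, 10 for Okafor — Osei by 17–10.
Ivanov beats each of Pham, Ekwueme, Osei, Okafor — Ivanov is the Condorcet winner.

Ivanov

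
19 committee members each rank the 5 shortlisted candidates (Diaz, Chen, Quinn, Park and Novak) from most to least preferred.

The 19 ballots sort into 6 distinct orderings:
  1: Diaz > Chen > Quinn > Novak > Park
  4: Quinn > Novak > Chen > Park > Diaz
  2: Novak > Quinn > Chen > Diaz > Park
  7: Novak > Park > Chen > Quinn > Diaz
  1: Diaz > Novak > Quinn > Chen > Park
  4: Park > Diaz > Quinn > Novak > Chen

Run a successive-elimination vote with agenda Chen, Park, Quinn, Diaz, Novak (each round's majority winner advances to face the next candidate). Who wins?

Round 1: Chen vs Park — 8–11, Park advances.
Round 2: Park vs Quinn — 11–8, Park advances.
Round 3: Park vs Diaz — 15–4, Park advances.
Round 4: Park vs Novak — 4–15, Novak advances.
The agenda winner is Novak.

Novak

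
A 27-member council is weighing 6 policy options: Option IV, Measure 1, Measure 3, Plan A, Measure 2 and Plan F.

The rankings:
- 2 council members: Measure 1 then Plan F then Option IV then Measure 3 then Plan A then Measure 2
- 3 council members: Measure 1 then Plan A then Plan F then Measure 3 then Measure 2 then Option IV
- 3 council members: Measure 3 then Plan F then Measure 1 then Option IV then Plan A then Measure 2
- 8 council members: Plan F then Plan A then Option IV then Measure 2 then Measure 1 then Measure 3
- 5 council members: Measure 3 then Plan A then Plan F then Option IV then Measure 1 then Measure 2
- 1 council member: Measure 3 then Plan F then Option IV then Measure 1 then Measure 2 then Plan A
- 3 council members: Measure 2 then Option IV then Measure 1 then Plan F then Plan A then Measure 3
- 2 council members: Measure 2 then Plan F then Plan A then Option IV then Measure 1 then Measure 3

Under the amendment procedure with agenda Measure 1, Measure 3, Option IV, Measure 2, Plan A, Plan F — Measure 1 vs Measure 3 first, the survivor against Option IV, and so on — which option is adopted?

Round 1: Measure 1 vs Measure 3 — 18–9, Measure 1 advances.
Round 2: Measure 1 vs Option IV — 8–19, Option IV advances.
Round 3: Option IV vs Measure 2 — 19–8, Option IV advances.
Round 4: Option IV vs Plan A — 9–18, Plan A advances.
Round 5: Plan A vs Plan F — 8–19, Plan F advances.
The agenda winner is Plan F.

Plan F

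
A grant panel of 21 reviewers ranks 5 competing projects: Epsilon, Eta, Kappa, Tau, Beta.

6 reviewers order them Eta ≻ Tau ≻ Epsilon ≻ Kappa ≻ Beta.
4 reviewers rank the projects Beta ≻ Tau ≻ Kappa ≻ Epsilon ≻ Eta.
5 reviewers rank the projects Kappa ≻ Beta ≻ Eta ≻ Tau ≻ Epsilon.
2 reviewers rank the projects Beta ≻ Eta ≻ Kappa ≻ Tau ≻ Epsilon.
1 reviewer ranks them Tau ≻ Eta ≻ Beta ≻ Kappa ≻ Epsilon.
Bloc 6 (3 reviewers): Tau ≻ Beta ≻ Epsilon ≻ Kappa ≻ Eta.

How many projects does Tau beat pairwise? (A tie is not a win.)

Tau against each rival (21 reviewers):
Tau–Epsilon: Tau 21–0.
Tau vs Eta: Eta wins 13–8.
Tau vs Kappa: 6+4+1+3 = 14 for Tau, 7 for Kappa — Tau by 14–7.
Tau–Beta: Beta 11–10.
Tau beats Epsilon, Kappa; loses to Eta, Beta — 2 pairwise wins.

2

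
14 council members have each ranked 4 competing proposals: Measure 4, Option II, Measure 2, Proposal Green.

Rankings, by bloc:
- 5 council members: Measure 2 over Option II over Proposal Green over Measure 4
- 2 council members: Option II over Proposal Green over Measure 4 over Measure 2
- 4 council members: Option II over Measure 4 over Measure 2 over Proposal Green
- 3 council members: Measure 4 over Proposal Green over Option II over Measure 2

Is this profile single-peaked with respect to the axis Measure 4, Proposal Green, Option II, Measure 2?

no

Axis positions: Measure 4=1, Proposal Green=2, Option II=3, Measure 2=4.
Bloc 1 (peak Measure 2 at position 4): ranking walks positions 4-3-2-1, expanding outward from the peak — single-peaked.
Bloc 2 (peak Option II at position 3): ranking walks positions 3-2-1-4, expanding outward from the peak — single-peaked.
Bloc 3: ranking walks positions 3-1-4-2; Measure 4 is ranked above Proposal Green even though Proposal Green lies between Measure 4 and the peak Option II on the axis — preferences dip and rise again. Not single-peaked.
Bloc 4 (peak Measure 4 at position 1): ranking walks positions 1-2-3-4, expanding outward from the peak — single-peaked.
Bloc 3 violates single-peakedness, so the profile is not single-peaked on this axis.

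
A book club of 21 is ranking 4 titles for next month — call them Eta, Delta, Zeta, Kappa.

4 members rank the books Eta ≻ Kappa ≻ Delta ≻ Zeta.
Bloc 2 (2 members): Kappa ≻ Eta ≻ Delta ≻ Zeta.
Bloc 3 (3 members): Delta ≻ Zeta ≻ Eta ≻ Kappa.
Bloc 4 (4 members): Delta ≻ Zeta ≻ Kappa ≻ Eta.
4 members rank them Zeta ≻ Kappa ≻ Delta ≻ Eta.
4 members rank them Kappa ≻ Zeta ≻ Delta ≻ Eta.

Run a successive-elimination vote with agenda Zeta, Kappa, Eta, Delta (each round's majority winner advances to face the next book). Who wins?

Delta

Round 1: Zeta vs Kappa — 11–10, Zeta advances.
Round 2: Zeta vs Eta — 15–6, Zeta advances.
Round 3: Zeta vs Delta — 8–13, Delta advances.
The agenda winner is Delta.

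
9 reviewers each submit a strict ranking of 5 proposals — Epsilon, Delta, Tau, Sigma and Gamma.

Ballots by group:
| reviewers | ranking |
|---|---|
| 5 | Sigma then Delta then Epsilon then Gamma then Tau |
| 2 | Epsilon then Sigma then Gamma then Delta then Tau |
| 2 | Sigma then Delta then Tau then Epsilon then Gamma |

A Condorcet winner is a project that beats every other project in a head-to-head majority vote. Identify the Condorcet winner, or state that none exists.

Check each pair by majority over 9 ballots:
Epsilon vs Delta: Epsilon preferred on 2 ballots; Delta wins 7–2.
Epsilon vs Tau: 5+2 = 7 for Epsilon, 2 for Tau — Epsilon by 7–2.
Epsilon vs Sigma: 2 to 7, Sigma.
Epsilon vs Gamma: Epsilon is ranked higher on 5+2+2 = 9 ballots, Gamma on 0. Epsilon wins 9–0.
Delta vs Tau: Delta preferred on 5+2+2 = 9 ballots; Delta wins 9–0.
Delta vs Sigma: 0 for Delta, 9 for Sigma — Sigma by 9–0.
Delta vs Gamma: Delta is ranked higher on 5+2 = 7 ballots, Gamma on 2. Delta wins 7–2.
Tau vs Sigma: Tau is ranked higher on 0 ballots, Sigma on 9. Sigma wins 9–0.
Tau vs Gamma: 2 to 7, Gamma.
Sigma vs Gamma: 5+2+2 = 9 for Sigma, 0 for Gamma — Sigma by 9–0.
Sigma wins every pairwise contest, so Sigma is the Condorcet winner.

Sigma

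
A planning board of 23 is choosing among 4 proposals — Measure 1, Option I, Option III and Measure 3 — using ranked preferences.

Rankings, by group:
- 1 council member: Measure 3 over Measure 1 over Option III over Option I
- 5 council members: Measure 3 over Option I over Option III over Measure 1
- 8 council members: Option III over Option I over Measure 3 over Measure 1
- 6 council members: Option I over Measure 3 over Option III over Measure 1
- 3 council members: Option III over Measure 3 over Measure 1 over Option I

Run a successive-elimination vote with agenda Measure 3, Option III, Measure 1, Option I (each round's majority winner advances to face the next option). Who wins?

Round 1: Measure 3 vs Option III — 12–11, Measure 3 advances.
Round 2: Measure 3 vs Measure 1 — 23–0, Measure 3 advances.
Round 3: Measure 3 vs Option I — 9–14, Option I advances.
Option I survives the agenda.

Option I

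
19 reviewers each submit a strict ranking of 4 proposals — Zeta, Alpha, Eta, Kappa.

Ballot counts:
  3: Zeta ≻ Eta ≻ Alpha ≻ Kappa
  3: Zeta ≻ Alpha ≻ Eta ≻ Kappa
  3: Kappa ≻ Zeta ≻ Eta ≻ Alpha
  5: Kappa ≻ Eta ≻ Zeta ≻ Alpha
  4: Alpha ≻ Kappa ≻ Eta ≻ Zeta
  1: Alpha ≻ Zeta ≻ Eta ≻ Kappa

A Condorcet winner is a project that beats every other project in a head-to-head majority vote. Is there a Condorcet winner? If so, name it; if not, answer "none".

Head-to-head results (19 reviewers):
Zeta vs Alpha: Zeta, 14–5.
Zeta vs Eta: Zeta, 10–9.
Zeta vs Kappa: Kappa wins 12–7.
Alpha vs Eta: Eta, 11–8.
Alpha–Kappa: Alpha 11–8.
Eta–Kappa: Kappa 12–7.
Every project loses at least once (Zeta loses to Kappa; Alpha loses to Zeta; Eta loses to Zeta; Kappa loses to Alpha). The majority relation contains the cycle Zeta beats Alpha beats Kappa beats Zeta, so there is no Condorcet winner.

none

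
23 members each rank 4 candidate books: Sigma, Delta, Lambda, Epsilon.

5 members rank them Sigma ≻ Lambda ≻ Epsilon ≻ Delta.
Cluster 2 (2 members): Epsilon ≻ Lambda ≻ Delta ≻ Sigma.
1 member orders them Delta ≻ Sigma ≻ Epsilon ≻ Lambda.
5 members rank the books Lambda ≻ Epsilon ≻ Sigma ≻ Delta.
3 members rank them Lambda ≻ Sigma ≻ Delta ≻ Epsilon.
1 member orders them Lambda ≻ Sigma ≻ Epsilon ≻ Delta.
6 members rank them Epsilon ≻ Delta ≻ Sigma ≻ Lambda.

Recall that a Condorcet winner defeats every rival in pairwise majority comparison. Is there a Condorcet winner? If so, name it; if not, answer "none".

none

Pairwise majorities:
Sigma vs Delta: Sigma is ranked higher on 5+5+3+1 = 14 ballots, Delta on 9. Sigma wins 14–9.
Sigma vs Lambda: 5+1+6 = 12 for Sigma, 11 for Lambda — Sigma by 12–11.
Sigma vs Epsilon: Sigma preferred on 5+1+3+1 = 10 ballots; Epsilon wins 13–10.
Delta vs Lambda: 7 to 16, Lambda.
Delta vs Epsilon: Delta preferred on 1+3 = 4 ballots; Epsilon wins 19–4.
Lambda vs Epsilon: Lambda is ranked higher on 5+5+3+1 = 14 ballots, Epsilon on 9. Lambda wins 14–9.
No book is unbeaten: Sigma loses to Epsilon; Delta loses to Sigma; Lambda loses to Sigma; Epsilon loses to Lambda. In particular Sigma beats Lambda beats Epsilon beats Sigma is a majority cycle — no Condorcet winner exists.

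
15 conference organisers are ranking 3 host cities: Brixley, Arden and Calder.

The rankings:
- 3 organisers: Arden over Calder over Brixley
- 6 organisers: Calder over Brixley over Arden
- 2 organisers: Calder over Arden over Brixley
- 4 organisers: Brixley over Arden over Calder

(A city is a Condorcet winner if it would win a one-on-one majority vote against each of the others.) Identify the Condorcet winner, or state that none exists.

Check each pair by majority over 15 ballots:
Brixley vs Arden: Brixley, 10–5.
Brixley–Calder: Calder 11–4.
Arden vs Calder: Calder wins 8–7.
Only Calder has no losses; Calder is the Condorcet winner.

Calder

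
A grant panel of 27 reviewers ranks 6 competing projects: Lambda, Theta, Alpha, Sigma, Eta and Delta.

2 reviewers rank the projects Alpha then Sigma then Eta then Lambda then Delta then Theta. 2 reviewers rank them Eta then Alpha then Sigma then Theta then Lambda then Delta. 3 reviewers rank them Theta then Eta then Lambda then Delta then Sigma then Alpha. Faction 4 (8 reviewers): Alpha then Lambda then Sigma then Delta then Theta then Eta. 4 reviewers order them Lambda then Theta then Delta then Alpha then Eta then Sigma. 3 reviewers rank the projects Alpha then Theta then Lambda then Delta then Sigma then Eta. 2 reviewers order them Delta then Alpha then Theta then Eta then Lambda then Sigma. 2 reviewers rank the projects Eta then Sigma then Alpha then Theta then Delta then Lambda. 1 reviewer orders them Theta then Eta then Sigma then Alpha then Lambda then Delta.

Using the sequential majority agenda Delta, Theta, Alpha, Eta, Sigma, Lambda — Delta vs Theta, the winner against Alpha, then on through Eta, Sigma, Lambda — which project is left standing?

Alpha

Round 1: Delta vs Theta — 12–15, Theta advances.
Round 2: Theta vs Alpha — 8–19, Alpha advances.
Round 3: Alpha vs Eta — 19–8, Alpha advances.
Round 4: Alpha vs Sigma — 21–6, Alpha advances.
Round 5: Alpha vs Lambda — 20–7, Alpha advances.
The agenda winner is Alpha.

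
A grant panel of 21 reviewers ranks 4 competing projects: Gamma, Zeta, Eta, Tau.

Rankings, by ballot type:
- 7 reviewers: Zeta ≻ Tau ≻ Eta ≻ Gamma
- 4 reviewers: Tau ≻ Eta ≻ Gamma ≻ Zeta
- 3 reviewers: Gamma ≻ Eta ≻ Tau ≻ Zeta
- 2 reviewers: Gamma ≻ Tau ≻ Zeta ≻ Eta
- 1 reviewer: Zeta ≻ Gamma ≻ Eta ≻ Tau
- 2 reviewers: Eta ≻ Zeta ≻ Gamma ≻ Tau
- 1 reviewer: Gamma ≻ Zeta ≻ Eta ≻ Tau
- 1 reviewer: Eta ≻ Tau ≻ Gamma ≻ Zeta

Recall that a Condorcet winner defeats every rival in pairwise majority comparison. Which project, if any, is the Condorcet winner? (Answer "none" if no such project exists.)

Pairwise majorities:
Gamma vs Zeta: Gamma is ranked higher on 4+3+2+1+1 = 11 ballots, Zeta on 10. Gamma wins 11–10.
Gamma vs Eta: 3+2+1+1 = 7 for Gamma, 14 for Eta — Eta by 14–7.
Gamma vs Tau: Gamma preferred on 3+2+1+2+1 = 9 ballots; Tau wins 12–9.
Zeta vs Eta: 7+2+1+1 = 11 for Zeta, 10 for Eta — Zeta by 11–10.
Zeta vs Tau: Zeta is ranked higher on 7+1+2+1 = 11 ballots, Tau on 10. Zeta wins 11–10.
Eta vs Tau: 8 to 13, Tau.
Each project drops at least one matchup (Gamma loses to Eta; Zeta loses to Gamma; Eta loses to Zeta; Tau loses to Zeta); the cycle Gamma beats Zeta beats Eta beats Gamma rules out a Condorcet winner.

none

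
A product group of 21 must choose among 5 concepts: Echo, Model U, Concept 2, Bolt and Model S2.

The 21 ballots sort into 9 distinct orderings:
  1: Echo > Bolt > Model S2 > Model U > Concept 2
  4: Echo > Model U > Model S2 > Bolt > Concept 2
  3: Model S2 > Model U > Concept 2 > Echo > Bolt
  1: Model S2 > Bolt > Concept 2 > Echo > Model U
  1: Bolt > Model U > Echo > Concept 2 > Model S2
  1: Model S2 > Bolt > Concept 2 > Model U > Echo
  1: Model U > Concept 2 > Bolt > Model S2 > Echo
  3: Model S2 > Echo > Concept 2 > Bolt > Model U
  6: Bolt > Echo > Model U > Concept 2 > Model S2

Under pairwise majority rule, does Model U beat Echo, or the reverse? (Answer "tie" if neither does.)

Ballots ranking Model U above Echo: 3 + 1 + 1 + 1 = 6.
Ballots ranking Echo above Model U: 21 − 6 = 15.
Echo wins the head-to-head 15–6.

Echo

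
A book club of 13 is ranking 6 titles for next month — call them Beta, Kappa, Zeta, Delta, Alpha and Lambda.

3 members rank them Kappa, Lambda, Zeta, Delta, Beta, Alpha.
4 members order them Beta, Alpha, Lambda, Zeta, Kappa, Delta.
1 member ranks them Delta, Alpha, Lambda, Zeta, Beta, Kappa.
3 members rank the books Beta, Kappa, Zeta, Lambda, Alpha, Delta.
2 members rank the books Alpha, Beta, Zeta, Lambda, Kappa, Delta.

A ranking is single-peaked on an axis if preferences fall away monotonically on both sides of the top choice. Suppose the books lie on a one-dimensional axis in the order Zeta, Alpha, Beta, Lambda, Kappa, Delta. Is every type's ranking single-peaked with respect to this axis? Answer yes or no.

Axis positions: Zeta=1, Alpha=2, Beta=3, Lambda=4, Kappa=5, Delta=6.
Type 1: ranking walks positions 5-4-1-6-3-2; Zeta is ranked above Beta even though Beta lies between Zeta and the peak Kappa on the axis — preferences dip and rise again. Not single-peaked.
Type 2 (peak Beta at position 3): ranking walks positions 3-2-4-1-5-6, expanding outward from the peak — single-peaked.
Type 3: ranking walks positions 6-2-4-1-3-5; Alpha is ranked above Kappa even though Kappa lies between Alpha and the peak Delta on the axis — preferences dip and rise again. Not single-peaked.
Type 4: ranking walks positions 3-5-1-4-2-6; Kappa is ranked above Lambda even though Lambda lies between Kappa and the peak Beta on the axis — preferences dip and rise again. Not single-peaked.
Type 5 (peak Alpha at position 2): ranking walks positions 2-3-1-4-5-6, expanding outward from the peak — single-peaked.
Type 1 violates single-peakedness, so the profile is not single-peaked on this axis.

no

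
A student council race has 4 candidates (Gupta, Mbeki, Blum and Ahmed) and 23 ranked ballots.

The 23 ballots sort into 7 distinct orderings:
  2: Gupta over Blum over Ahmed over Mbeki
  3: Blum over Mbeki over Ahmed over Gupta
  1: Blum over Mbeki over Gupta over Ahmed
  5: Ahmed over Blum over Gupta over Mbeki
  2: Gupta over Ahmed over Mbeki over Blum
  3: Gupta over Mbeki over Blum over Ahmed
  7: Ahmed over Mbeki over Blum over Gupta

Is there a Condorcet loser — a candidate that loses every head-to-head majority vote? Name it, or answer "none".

Pairwise majorities:
Gupta vs Mbeki: Gupta, 12–11.
Gupta vs Blum: Gupta preferred on 2+2+3 = 7 ballots; Blum wins 16–7.
Gupta vs Ahmed: Gupta is ranked higher on 2+1+2+3 = 8 ballots, Ahmed on 15. Ahmed wins 15–8.
Mbeki vs Blum: Mbeki is ranked higher on 2+3+7 = 12 ballots, Blum on 11. Mbeki wins 12–11.
Mbeki vs Ahmed: Mbeki preferred on 3+1+3 = 7 ballots; Ahmed wins 16–7.
Blum–Ahmed: Ahmed 14–9.
Every candidate wins at least one matchup (Gupta beats Mbeki; Mbeki beats Blum; Blum beats Gupta; Ahmed beats Gupta), so there is no Condorcet loser.

none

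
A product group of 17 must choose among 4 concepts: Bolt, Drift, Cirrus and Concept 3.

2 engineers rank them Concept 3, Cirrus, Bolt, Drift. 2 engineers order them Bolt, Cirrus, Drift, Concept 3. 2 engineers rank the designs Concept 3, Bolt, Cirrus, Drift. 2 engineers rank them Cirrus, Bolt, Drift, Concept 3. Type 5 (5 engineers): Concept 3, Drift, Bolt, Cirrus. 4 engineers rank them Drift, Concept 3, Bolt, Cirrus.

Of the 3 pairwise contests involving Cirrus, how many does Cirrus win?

Cirrus against each rival (17 engineers):
Cirrus vs Bolt: 4 to 13, Bolt.
Cirrus vs Drift: 8 to 9, Drift.
Cirrus–Concept 3: Concept 3 13–4.
Cirrus beats no one; loses to Bolt, Drift, Concept 3 — 0 pairwise wins.

0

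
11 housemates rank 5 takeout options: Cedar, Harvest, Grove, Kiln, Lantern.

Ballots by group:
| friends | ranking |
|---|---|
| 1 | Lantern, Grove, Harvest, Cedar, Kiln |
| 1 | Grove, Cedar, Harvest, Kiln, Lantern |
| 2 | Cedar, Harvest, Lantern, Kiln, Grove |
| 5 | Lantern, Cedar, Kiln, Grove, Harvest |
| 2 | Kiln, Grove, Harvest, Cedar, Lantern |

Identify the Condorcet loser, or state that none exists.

Pairwise majorities:
Cedar vs Harvest: 8 to 3, Cedar.
Cedar vs Grove: Cedar, 7–4.
Cedar–Kiln: Cedar 9–2.
Cedar vs Lantern: Lantern, 6–5.
Harvest vs Grove: Grove wins 9–2.
Harvest vs Kiln: 1+1+2 = 4 for Harvest, 7 for Kiln — Kiln by 7–4.
Harvest vs Lantern: Lantern, 6–5.
Grove vs Kiln: Grove preferred on 1+1 = 2 ballots; Kiln wins 9–2.
Grove vs Lantern: Lantern wins 8–3.
Kiln vs Lantern: Lantern wins 8–3.
Harvest loses to every other restaurant — it is the Condorcet loser.

Harvest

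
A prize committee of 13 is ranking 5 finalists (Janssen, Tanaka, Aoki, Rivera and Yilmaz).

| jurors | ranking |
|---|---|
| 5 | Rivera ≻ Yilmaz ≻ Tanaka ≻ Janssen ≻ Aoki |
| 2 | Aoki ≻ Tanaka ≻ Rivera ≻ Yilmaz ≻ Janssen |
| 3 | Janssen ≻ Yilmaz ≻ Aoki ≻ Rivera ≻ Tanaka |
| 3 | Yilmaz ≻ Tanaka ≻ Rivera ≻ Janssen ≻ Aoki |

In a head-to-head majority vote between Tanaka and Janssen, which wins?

Tanaka

Ballots ranking Tanaka above Janssen: 5 + 2 + 3 = 10.
Ballots ranking Janssen above Tanaka: 13 − 10 = 3.
Tanaka wins the head-to-head 10–3.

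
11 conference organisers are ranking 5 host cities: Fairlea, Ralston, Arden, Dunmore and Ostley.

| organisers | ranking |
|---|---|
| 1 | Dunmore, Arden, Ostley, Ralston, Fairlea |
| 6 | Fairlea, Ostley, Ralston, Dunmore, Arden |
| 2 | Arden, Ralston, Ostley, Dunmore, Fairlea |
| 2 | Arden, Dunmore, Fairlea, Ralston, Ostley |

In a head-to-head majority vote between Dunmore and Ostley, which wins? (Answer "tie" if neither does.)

Ostley

Ballots ranking Dunmore above Ostley: 1 + 2 = 3.
Ballots ranking Ostley above Dunmore: 11 − 3 = 8.
Ostley wins the head-to-head 8–3.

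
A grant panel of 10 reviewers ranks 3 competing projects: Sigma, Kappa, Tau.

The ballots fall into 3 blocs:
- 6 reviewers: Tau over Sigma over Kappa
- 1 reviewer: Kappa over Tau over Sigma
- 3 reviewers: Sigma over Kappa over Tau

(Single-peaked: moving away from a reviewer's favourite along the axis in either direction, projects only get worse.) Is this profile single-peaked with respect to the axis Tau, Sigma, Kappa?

no

Axis positions: Tau=1, Sigma=2, Kappa=3.
Bloc 1 (peak Tau at position 1): ranking walks positions 1-2-3, expanding outward from the peak — single-peaked.
Bloc 2: ranking walks positions 3-1-2; Tau is ranked above Sigma even though Sigma lies between Tau and the peak Kappa on the axis — preferences dip and rise again. Not single-peaked.
Bloc 3 (peak Sigma at position 2): ranking walks positions 2-3-1, expanding outward from the peak — single-peaked.
Bloc 2 violates single-peakedness, so the profile is not single-peaked on this axis.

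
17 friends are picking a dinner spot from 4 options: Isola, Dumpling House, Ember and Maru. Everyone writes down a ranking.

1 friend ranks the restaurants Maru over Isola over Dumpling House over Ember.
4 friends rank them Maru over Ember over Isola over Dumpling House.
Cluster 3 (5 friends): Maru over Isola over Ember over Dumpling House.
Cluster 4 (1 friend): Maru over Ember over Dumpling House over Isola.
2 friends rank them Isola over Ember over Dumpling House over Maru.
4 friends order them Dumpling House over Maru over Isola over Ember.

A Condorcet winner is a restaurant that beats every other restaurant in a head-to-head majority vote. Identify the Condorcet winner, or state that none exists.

Head-to-head results (17 friends):
Isola vs Dumpling House: Isola wins 12–5.
Isola vs Ember: Isola wins 12–5.
Isola–Maru: Maru 15–2.
Dumpling House vs Ember: Ember wins 12–5.
Dumpling House vs Maru: Maru, 11–6.
Ember vs Maru: Maru wins 15–2.
Only Maru has no losses; Maru is the Condorcet winner.

Maru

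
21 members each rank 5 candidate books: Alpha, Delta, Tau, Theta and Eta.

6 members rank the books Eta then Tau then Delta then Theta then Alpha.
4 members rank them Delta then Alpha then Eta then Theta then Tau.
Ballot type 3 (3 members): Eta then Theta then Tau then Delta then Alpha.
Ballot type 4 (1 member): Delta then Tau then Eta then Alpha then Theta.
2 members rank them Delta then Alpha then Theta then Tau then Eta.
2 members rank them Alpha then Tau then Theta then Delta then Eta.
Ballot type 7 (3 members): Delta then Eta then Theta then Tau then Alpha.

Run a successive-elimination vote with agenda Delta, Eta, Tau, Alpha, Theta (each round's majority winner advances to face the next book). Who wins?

Theta

Round 1: Delta vs Eta — 12–9, Delta advances.
Round 2: Delta vs Tau — 10–11, Tau advances.
Round 3: Tau vs Alpha — 13–8, Tau advances.
Round 4: Tau vs Theta — 9–12, Theta advances.
Theta survives the agenda.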